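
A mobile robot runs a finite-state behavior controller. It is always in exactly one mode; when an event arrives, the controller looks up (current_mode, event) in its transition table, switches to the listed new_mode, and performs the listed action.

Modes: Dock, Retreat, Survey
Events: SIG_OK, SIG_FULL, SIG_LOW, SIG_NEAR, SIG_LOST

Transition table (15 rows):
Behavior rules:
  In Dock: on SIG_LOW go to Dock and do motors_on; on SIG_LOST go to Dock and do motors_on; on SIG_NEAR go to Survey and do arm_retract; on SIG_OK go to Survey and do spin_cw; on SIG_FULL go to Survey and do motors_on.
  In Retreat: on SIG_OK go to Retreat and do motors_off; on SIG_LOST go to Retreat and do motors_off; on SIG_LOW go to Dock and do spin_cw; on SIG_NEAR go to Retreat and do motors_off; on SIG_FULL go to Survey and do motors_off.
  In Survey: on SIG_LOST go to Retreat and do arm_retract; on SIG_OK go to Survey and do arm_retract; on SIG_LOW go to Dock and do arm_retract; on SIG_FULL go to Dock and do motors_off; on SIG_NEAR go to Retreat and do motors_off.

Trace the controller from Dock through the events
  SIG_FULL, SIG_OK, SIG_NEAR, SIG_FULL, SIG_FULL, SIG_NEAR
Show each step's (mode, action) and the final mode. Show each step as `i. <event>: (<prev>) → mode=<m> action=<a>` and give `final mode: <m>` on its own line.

1. SIG_FULL: (Dock) → mode=Survey action=motors_on
2. SIG_OK: (Survey) → mode=Survey action=arm_retract
3. SIG_NEAR: (Survey) → mode=Retreat action=motors_off
4. SIG_FULL: (Retreat) → mode=Survey action=motors_off
5. SIG_FULL: (Survey) → mode=Dock action=motors_off
6. SIG_NEAR: (Dock) → mode=Survey action=arm_retract

final mode: Survey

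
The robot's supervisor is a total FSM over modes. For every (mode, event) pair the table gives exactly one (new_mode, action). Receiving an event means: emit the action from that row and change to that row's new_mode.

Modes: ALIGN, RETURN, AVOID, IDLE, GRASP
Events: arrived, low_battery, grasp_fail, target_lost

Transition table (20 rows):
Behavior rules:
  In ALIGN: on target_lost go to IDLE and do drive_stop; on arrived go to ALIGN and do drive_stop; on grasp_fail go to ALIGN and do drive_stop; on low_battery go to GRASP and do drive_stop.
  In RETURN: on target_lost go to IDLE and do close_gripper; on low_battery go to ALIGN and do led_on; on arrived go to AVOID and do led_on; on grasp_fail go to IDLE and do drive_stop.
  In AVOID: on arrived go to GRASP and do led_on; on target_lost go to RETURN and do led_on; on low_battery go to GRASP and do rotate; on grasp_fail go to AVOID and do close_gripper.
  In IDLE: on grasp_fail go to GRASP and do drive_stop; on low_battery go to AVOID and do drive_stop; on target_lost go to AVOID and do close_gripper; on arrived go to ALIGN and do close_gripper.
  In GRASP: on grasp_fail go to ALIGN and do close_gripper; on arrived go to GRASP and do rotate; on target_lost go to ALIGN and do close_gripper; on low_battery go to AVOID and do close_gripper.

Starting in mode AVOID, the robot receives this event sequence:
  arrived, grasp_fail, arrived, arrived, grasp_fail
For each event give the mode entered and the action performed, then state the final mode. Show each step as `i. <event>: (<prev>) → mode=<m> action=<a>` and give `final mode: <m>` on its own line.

final mode: ALIGN

1. arrived: (AVOID) → mode=GRASP action=led_on
2. grasp_fail: (GRASP) → mode=ALIGN action=close_gripper
3. arrived: (ALIGN) → mode=ALIGN action=drive_stop
4. arrived: (ALIGN) → mode=ALIGN action=drive_stop
5. grasp_fail: (ALIGN) → mode=ALIGN action=drive_stop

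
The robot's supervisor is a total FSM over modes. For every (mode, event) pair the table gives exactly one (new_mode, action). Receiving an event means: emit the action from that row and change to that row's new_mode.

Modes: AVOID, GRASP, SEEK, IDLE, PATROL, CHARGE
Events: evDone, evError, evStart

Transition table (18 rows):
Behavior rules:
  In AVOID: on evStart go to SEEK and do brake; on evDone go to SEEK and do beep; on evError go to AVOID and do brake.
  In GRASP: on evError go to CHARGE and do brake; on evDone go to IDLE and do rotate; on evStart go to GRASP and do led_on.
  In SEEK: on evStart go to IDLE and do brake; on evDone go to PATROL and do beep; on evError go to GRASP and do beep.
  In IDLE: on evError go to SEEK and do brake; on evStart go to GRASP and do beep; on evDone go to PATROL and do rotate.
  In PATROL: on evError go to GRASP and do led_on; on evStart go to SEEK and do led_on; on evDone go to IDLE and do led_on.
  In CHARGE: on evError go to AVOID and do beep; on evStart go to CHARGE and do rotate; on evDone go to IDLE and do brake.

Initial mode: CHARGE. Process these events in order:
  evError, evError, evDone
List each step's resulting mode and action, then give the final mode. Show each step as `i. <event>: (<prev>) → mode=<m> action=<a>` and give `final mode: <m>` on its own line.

1. evError: (CHARGE) → mode=AVOID action=beep
2. evError: (AVOID) → mode=AVOID action=brake
3. evDone: (AVOID) → mode=SEEK action=beep

final mode: SEEK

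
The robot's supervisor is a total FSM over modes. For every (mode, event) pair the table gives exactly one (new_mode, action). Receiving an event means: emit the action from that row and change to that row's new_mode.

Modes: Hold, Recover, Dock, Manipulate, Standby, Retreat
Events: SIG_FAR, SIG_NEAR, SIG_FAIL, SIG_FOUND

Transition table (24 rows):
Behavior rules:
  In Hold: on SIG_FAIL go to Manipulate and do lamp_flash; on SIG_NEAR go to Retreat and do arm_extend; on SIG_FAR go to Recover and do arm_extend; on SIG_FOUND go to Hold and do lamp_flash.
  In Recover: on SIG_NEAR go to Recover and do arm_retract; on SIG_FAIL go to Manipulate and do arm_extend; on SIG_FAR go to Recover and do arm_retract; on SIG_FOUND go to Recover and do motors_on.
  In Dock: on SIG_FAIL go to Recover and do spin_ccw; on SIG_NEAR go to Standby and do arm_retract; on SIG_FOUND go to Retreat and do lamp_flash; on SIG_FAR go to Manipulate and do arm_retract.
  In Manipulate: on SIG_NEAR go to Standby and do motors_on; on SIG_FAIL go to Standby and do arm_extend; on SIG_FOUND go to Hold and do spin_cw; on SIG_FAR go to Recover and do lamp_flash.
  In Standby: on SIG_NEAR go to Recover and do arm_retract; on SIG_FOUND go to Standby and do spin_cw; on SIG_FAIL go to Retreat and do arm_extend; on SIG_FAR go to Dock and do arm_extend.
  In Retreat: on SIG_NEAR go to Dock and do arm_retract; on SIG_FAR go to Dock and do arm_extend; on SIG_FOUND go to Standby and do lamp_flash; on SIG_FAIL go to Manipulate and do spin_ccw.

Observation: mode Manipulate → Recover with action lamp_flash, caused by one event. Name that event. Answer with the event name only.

SIG_FAR

try SIG_FAR: (Manipulate, SIG_FAR) → (Recover, lamp_flash)  ← matches
try SIG_NEAR: (Manipulate, SIG_NEAR) → (Standby, motors_on)
try SIG_FAIL: (Manipulate, SIG_FAIL) → (Standby, arm_extend)
try SIG_FOUND: (Manipulate, SIG_FOUND) → (Hold, spin_cw)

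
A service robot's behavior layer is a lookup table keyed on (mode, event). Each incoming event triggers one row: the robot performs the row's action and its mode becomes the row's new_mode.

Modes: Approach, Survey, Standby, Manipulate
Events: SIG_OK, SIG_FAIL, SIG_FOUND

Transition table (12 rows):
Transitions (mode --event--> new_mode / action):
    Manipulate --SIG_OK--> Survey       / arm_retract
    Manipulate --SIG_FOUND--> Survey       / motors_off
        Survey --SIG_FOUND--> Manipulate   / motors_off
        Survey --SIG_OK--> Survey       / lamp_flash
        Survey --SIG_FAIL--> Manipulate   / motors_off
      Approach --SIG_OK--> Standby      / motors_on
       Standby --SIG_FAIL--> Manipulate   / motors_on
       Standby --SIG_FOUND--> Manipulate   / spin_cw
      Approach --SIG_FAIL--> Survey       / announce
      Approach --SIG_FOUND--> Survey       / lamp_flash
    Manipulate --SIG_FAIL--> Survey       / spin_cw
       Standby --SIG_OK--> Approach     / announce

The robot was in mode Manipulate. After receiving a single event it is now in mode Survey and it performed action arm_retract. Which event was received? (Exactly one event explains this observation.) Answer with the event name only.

try SIG_OK: (Manipulate, SIG_OK) → (Survey, arm_retract)  ← matches
try SIG_FAIL: (Manipulate, SIG_FAIL) → (Survey, spin_cw)
try SIG_FOUND: (Manipulate, SIG_FOUND) → (Survey, motors_off)

SIG_OK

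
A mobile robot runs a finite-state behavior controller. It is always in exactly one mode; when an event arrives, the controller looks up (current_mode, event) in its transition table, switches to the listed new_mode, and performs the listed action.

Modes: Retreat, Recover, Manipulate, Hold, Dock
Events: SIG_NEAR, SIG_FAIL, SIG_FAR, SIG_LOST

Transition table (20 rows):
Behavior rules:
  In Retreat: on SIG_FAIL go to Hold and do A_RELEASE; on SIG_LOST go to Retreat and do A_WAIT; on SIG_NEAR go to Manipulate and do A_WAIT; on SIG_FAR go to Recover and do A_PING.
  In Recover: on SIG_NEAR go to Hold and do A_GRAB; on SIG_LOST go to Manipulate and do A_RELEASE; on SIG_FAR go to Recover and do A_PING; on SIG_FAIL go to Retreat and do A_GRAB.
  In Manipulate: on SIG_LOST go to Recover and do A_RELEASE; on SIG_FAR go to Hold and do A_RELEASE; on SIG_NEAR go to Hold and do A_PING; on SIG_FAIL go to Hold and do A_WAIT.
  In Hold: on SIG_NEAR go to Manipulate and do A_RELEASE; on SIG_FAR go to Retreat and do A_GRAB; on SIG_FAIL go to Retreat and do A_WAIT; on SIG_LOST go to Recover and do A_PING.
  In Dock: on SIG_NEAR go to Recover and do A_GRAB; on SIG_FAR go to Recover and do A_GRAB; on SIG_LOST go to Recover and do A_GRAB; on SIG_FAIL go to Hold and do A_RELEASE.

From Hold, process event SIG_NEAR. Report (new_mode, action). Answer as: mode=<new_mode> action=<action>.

mode=Manipulate action=A_RELEASE

current mode = Hold; filter table to that mode:
  (Hold, SIG_NEAR) → (Manipulate, A_RELEASE)  ← event matches
  (Hold, SIG_FAR) → (Retreat, A_GRAB)
  (Hold, SIG_FAIL) → (Retreat, A_WAIT)
  (Hold, SIG_LOST) → (Recover, A_PING)
event = SIG_NEAR selects (Manipulate, A_RELEASE)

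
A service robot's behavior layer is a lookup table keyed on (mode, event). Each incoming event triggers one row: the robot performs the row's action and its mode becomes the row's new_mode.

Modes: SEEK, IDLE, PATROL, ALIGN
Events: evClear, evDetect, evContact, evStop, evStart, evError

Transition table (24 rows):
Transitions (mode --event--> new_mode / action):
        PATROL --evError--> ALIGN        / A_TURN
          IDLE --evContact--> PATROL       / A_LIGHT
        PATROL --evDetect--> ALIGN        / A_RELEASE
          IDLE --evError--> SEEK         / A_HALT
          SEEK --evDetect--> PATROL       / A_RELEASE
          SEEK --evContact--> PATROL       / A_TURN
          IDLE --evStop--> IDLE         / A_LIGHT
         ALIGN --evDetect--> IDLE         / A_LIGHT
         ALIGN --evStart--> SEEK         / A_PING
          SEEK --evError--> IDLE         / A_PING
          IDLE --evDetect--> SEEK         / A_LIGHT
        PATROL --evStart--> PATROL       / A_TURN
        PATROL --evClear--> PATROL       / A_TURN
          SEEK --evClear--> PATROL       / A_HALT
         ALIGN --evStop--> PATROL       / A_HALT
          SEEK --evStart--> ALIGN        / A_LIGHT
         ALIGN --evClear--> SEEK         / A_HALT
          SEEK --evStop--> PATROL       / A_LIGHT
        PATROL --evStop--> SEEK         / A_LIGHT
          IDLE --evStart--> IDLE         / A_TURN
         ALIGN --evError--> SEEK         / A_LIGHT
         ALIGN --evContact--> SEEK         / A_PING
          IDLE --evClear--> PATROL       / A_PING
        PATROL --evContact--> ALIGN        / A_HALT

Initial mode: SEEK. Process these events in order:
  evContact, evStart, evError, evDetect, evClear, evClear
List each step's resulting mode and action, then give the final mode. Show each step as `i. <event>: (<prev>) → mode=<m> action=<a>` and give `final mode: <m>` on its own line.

1. evContact: (SEEK) → mode=PATROL action=A_TURN
2. evStart: (PATROL) → mode=PATROL action=A_TURN
3. evError: (PATROL) → mode=ALIGN action=A_TURN
4. evDetect: (ALIGN) → mode=IDLE action=A_LIGHT
5. evClear: (IDLE) → mode=PATROL action=A_PING
6. evClear: (PATROL) → mode=PATROL action=A_TURN

final mode: PATROL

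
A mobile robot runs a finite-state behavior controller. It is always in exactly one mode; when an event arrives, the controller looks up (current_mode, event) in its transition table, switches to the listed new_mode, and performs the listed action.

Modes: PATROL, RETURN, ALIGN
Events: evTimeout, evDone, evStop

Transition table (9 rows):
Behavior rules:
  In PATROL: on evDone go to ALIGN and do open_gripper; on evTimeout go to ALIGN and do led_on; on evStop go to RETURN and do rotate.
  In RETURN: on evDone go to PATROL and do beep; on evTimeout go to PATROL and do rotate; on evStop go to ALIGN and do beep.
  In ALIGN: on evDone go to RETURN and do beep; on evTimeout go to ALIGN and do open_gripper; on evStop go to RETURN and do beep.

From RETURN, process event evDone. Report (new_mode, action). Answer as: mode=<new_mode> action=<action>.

current mode = RETURN; filter table to that mode:
  (RETURN, evDone) → (PATROL, beep)  ← event matches
  (RETURN, evTimeout) → (PATROL, rotate)
  (RETURN, evStop) → (ALIGN, beep)
event = evDone selects (PATROL, beep)

mode=PATROL action=beep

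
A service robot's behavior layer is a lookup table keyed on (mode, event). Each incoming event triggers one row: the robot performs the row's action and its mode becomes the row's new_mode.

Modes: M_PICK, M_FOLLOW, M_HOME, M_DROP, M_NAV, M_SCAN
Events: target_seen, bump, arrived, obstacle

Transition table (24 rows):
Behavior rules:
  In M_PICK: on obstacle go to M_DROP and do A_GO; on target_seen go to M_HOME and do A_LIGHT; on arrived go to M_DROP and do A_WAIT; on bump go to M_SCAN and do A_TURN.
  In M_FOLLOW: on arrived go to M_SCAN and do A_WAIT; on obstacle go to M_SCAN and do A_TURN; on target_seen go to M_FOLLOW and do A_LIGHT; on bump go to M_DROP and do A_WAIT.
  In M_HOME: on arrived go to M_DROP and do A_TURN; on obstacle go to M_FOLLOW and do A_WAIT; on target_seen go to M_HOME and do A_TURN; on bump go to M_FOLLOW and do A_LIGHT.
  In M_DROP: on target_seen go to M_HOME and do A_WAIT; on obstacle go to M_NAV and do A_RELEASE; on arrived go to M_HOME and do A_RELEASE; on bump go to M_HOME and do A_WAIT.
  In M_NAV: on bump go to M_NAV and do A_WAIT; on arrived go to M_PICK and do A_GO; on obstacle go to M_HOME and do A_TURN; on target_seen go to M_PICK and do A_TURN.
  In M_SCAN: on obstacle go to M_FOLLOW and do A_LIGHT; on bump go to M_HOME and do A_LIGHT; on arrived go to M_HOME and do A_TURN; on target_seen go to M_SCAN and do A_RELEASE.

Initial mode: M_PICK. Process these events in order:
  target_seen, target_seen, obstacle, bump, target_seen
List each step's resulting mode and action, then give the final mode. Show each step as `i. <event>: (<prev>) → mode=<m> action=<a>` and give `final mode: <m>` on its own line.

final mode: M_HOME

1. target_seen: (M_PICK) → mode=M_HOME action=A_LIGHT
2. target_seen: (M_HOME) → mode=M_HOME action=A_TURN
3. obstacle: (M_HOME) → mode=M_FOLLOW action=A_WAIT
4. bump: (M_FOLLOW) → mode=M_DROP action=A_WAIT
5. target_seen: (M_DROP) → mode=M_HOME action=A_WAIT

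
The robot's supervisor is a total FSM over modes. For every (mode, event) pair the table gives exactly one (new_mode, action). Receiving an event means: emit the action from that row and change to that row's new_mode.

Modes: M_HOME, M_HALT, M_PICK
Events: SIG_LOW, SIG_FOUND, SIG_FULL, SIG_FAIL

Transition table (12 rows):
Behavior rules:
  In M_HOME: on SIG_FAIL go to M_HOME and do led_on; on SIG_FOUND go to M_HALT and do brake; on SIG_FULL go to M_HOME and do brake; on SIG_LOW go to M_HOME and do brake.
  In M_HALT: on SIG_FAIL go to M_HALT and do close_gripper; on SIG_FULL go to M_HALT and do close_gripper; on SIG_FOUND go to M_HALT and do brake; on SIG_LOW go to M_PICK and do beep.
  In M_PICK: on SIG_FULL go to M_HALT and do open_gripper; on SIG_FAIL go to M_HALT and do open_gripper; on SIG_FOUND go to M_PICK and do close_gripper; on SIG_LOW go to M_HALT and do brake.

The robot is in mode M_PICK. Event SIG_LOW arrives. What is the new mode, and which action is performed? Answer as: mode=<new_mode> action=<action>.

current mode = M_PICK; filter table to that mode:
  (M_PICK, SIG_FULL) → (M_HALT, open_gripper)
  (M_PICK, SIG_FAIL) → (M_HALT, open_gripper)
  (M_PICK, SIG_FOUND) → (M_PICK, close_gripper)
  (M_PICK, SIG_LOW) → (M_HALT, brake)  ← event matches
event = SIG_LOW selects (M_HALT, brake)

mode=M_HALT action=brake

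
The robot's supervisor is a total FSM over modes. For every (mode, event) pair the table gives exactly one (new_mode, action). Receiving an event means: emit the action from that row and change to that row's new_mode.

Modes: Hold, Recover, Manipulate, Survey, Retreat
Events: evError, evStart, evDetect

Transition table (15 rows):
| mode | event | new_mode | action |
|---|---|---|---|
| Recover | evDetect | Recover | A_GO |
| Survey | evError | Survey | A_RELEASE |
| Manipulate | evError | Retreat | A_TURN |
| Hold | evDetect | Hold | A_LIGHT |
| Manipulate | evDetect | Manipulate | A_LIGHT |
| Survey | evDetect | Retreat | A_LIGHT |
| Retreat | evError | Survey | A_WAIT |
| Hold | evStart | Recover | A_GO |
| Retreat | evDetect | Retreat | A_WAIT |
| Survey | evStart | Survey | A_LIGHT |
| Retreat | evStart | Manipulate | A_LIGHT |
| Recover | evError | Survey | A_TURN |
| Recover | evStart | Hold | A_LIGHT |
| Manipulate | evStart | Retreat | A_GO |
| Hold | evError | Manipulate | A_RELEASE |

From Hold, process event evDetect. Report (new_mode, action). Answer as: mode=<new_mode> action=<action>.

current mode = Hold; filter table to that mode:
  (Hold, evDetect) → (Hold, A_LIGHT)  ← event matches
  (Hold, evStart) → (Recover, A_GO)
  (Hold, evError) → (Manipulate, A_RELEASE)
event = evDetect selects (Hold, A_LIGHT)

mode=Hold action=A_LIGHT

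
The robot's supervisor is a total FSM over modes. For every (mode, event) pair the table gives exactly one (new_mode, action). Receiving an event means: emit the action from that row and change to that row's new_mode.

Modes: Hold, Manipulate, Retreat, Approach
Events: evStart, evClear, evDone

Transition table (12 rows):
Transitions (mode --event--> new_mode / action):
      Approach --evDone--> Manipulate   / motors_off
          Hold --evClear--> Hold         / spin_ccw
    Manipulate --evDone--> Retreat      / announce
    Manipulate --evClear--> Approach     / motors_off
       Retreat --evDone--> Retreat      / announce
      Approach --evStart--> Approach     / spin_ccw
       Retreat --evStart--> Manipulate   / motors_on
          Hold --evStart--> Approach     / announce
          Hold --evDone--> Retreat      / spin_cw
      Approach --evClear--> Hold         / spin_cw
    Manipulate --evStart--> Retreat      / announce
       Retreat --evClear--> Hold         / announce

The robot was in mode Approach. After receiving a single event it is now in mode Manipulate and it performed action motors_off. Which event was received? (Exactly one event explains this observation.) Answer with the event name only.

evDone

try evStart: (Approach, evStart) → (Approach, spin_ccw)
try evClear: (Approach, evClear) → (Hold, spin_cw)
try evDone: (Approach, evDone) → (Manipulate, motors_off)  ← matches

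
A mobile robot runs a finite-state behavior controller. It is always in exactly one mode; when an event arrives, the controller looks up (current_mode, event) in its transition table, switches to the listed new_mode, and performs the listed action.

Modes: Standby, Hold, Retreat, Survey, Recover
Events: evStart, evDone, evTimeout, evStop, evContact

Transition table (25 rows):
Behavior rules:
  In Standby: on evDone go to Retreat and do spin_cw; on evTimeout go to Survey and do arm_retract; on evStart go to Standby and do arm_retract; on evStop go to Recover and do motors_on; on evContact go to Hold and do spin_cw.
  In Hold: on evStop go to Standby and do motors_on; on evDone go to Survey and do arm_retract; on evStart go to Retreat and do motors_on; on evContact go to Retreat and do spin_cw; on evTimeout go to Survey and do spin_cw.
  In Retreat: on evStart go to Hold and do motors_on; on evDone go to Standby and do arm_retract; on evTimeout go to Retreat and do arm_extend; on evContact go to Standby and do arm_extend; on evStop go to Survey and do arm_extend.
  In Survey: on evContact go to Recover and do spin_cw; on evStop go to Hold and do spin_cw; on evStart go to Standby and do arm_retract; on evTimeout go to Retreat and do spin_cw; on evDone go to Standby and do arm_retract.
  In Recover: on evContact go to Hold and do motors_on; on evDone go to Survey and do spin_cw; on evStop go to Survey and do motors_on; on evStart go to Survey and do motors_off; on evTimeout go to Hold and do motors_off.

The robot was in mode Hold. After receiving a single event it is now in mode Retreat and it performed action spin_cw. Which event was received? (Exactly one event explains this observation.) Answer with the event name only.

evContact

try evStart: (Hold, evStart) → (Retreat, motors_on)
try evDone: (Hold, evDone) → (Survey, arm_retract)
try evTimeout: (Hold, evTimeout) → (Survey, spin_cw)
try evStop: (Hold, evStop) → (Standby, motors_on)
try evContact: (Hold, evContact) → (Retreat, spin_cw)  ← matches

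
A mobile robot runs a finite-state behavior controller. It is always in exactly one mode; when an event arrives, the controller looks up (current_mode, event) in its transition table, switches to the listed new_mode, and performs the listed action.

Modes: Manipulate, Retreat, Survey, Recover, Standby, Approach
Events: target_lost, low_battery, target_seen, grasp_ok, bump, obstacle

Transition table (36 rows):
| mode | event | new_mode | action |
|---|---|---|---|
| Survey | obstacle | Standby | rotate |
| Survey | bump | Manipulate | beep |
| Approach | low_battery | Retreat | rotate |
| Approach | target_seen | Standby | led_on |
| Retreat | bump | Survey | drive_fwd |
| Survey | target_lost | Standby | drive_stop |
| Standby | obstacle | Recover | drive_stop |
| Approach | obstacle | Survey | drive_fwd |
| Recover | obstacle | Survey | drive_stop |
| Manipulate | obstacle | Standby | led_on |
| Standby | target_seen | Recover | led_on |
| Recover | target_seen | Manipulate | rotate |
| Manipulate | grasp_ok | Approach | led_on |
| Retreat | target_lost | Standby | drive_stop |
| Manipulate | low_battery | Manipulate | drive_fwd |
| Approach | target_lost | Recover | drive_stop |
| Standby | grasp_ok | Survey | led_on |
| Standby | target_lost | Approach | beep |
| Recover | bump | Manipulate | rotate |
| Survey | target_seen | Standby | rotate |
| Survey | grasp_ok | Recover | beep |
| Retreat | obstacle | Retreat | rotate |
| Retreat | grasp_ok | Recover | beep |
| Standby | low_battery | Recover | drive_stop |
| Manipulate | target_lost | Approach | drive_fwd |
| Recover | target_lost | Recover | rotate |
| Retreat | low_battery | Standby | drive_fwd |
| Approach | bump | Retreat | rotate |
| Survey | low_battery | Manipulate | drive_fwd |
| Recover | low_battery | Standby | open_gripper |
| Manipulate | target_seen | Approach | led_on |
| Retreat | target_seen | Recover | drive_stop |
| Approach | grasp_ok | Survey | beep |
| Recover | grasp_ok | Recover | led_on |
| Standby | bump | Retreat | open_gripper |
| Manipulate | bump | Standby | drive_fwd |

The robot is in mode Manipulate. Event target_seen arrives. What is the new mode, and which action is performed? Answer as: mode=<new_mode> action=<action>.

mode=Approach action=led_on

current mode = Manipulate; filter table to that mode:
  (Manipulate, obstacle) → (Standby, led_on)
  (Manipulate, grasp_ok) → (Approach, led_on)
  (Manipulate, low_battery) → (Manipulate, drive_fwd)
  (Manipulate, target_lost) → (Approach, drive_fwd)
  (Manipulate, target_seen) → (Approach, led_on)  ← event matches
  (Manipulate, bump) → (Standby, drive_fwd)
event = target_seen selects (Approach, led_on)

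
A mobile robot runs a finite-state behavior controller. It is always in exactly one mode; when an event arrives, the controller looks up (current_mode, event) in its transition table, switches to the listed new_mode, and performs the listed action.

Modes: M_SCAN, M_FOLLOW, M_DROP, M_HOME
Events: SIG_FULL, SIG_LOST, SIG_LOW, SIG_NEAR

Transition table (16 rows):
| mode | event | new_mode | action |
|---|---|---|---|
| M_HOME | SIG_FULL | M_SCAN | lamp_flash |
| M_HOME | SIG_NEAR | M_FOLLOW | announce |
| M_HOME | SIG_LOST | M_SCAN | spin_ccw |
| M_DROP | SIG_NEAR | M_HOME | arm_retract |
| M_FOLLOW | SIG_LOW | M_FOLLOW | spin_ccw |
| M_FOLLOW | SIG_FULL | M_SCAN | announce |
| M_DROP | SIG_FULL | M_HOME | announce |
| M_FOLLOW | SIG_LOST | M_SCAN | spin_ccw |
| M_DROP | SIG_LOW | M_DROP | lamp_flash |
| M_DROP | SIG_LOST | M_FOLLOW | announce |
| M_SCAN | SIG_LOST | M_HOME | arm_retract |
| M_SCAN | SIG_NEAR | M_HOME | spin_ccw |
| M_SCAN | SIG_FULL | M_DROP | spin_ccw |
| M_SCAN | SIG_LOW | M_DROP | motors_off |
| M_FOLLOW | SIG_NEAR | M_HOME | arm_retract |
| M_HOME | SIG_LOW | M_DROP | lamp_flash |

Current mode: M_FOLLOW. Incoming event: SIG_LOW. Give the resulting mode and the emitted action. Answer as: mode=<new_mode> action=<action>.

mode=M_FOLLOW action=spin_ccw

current mode = M_FOLLOW; filter table to that mode:
  (M_FOLLOW, SIG_LOW) → (M_FOLLOW, spin_ccw)  ← event matches
  (M_FOLLOW, SIG_FULL) → (M_SCAN, announce)
  (M_FOLLOW, SIG_LOST) → (M_SCAN, spin_ccw)
  (M_FOLLOW, SIG_NEAR) → (M_HOME, arm_retract)
event = SIG_LOW selects (M_FOLLOW, spin_ccw)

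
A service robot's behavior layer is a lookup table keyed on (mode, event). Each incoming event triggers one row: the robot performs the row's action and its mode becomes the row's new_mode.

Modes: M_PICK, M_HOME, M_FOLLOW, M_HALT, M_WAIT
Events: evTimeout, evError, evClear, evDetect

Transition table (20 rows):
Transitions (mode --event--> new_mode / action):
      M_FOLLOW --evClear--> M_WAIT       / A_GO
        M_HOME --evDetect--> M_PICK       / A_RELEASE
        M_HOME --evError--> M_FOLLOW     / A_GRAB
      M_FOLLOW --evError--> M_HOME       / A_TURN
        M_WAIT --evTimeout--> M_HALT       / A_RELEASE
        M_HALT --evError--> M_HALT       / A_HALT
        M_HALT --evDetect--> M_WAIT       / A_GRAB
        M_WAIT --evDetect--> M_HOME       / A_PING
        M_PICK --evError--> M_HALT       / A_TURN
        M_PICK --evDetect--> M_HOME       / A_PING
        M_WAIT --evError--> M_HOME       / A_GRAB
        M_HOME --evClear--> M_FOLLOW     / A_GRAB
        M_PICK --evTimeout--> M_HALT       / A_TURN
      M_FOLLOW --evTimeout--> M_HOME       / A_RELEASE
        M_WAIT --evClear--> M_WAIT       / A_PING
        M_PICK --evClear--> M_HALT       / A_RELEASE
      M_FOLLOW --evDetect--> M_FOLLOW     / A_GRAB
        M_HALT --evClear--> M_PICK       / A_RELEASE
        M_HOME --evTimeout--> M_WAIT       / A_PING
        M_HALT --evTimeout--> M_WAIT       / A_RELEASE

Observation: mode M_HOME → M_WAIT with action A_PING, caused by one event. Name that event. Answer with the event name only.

evTimeout

try evTimeout: (M_HOME, evTimeout) → (M_WAIT, A_PING)  ← matches
try evError: (M_HOME, evError) → (M_FOLLOW, A_GRAB)
try evClear: (M_HOME, evClear) → (M_FOLLOW, A_GRAB)
try evDetect: (M_HOME, evDetect) → (M_PICK, A_RELEASE)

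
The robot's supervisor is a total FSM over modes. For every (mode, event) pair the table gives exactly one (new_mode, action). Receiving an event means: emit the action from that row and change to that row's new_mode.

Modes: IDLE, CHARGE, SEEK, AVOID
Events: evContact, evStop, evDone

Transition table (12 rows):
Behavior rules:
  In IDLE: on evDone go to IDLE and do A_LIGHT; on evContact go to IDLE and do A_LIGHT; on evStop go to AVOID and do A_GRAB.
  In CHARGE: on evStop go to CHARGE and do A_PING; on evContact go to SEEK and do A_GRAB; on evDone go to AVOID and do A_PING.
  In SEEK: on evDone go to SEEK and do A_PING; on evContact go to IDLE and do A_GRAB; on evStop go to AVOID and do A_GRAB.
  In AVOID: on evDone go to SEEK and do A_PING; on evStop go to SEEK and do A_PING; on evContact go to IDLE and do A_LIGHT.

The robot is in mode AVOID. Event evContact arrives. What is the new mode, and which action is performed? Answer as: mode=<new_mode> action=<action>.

mode=IDLE action=A_LIGHT

current mode = AVOID; filter table to that mode:
  (AVOID, evDone) → (SEEK, A_PING)
  (AVOID, evStop) → (SEEK, A_PING)
  (AVOID, evContact) → (IDLE, A_LIGHT)  ← event matches
event = evContact selects (IDLE, A_LIGHT)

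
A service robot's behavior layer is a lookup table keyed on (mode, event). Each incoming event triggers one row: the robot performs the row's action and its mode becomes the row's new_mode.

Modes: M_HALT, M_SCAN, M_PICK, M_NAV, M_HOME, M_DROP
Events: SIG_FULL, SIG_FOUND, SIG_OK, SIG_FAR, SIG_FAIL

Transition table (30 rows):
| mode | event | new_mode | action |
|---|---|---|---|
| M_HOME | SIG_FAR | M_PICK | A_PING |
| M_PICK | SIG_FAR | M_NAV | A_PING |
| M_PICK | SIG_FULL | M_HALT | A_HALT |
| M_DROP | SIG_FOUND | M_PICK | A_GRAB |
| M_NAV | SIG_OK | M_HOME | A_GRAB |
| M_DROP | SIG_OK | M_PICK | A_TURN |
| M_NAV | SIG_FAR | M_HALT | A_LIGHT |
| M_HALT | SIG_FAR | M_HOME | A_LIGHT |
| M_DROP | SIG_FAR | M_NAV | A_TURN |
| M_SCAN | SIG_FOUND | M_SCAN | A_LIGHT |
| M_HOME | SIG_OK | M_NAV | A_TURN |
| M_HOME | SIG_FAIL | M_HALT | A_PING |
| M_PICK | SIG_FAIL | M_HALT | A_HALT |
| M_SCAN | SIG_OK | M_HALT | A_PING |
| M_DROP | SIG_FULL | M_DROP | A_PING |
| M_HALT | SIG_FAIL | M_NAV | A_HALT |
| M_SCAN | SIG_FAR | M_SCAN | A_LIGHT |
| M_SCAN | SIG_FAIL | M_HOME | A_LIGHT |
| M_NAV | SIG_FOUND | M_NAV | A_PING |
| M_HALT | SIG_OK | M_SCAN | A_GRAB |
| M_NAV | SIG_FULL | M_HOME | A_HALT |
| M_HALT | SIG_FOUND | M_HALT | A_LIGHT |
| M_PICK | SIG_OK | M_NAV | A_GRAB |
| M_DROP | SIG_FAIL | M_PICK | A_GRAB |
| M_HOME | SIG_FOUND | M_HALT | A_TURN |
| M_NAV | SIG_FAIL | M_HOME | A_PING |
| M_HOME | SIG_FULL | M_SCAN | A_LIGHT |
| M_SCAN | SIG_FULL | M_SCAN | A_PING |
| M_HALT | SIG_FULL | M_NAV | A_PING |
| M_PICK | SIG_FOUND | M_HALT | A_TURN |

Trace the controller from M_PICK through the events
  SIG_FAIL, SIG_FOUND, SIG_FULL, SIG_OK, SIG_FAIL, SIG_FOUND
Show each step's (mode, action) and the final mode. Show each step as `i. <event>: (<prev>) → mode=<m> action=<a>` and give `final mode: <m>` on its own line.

final mode: M_HALT

1. SIG_FAIL: (M_PICK) → mode=M_HALT action=A_HALT
2. SIG_FOUND: (M_HALT) → mode=M_HALT action=A_LIGHT
3. SIG_FULL: (M_HALT) → mode=M_NAV action=A_PING
4. SIG_OK: (M_NAV) → mode=M_HOME action=A_GRAB
5. SIG_FAIL: (M_HOME) → mode=M_HALT action=A_PING
6. SIG_FOUND: (M_HALT) → mode=M_HALT action=A_LIGHT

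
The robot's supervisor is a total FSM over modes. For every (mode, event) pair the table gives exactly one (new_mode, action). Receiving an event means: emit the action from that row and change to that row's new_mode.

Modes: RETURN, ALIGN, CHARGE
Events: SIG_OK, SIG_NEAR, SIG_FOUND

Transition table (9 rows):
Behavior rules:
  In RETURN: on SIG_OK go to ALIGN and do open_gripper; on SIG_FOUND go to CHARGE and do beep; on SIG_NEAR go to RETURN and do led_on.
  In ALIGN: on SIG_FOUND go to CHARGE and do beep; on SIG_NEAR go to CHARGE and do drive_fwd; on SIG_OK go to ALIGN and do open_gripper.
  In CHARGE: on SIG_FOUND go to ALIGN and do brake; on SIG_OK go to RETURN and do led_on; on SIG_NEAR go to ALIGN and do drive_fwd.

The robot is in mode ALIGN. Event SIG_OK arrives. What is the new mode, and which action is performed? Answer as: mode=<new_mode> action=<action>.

mode=ALIGN action=open_gripper

current mode = ALIGN; filter table to that mode:
  (ALIGN, SIG_FOUND) → (CHARGE, beep)
  (ALIGN, SIG_NEAR) → (CHARGE, drive_fwd)
  (ALIGN, SIG_OK) → (ALIGN, open_gripper)  ← event matches
event = SIG_OK selects (ALIGN, open_gripper)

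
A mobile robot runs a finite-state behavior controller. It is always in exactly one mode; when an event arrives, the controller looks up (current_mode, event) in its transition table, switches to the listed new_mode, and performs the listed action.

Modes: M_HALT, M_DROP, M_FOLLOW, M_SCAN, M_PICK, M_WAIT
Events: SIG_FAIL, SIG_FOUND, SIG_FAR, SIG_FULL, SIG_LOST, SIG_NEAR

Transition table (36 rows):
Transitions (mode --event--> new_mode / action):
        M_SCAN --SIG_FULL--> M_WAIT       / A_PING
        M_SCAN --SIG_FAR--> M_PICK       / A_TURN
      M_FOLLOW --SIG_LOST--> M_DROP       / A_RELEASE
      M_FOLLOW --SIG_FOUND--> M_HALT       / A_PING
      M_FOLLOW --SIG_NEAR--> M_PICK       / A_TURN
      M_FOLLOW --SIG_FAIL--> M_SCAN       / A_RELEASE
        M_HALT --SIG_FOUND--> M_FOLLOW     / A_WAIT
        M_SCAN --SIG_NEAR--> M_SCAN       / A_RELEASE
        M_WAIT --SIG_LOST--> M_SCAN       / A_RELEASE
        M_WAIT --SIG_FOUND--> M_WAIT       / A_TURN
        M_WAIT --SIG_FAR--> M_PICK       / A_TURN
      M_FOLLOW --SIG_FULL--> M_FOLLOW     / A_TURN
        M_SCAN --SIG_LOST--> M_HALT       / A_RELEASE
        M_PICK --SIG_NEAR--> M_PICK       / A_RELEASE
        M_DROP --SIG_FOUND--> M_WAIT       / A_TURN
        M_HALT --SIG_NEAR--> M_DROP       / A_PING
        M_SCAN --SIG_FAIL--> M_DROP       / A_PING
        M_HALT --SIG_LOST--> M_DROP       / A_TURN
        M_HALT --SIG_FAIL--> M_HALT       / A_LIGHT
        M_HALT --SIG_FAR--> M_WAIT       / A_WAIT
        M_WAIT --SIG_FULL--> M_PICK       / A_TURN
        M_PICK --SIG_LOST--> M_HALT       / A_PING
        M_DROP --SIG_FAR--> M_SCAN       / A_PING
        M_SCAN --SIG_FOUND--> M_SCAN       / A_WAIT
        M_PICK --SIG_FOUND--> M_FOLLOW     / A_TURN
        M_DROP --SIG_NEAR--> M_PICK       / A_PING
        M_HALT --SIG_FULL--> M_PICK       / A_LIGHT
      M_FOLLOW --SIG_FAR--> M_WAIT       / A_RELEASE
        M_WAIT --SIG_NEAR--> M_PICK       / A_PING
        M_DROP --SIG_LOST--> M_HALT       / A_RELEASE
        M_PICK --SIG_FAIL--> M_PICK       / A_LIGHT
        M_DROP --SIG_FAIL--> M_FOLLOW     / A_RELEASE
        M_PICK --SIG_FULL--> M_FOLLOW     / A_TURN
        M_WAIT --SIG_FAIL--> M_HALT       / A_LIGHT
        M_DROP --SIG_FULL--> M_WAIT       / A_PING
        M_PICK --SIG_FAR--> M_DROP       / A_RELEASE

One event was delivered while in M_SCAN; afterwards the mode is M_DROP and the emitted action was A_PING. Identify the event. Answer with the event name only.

SIG_FAIL

try SIG_FAIL: (M_SCAN, SIG_FAIL) → (M_DROP, A_PING)  ← matches
try SIG_FOUND: (M_SCAN, SIG_FOUND) → (M_SCAN, A_WAIT)
try SIG_FAR: (M_SCAN, SIG_FAR) → (M_PICK, A_TURN)
try SIG_FULL: (M_SCAN, SIG_FULL) → (M_WAIT, A_PING)
try SIG_LOST: (M_SCAN, SIG_LOST) → (M_HALT, A_RELEASE)
try SIG_NEAR: (M_SCAN, SIG_NEAR) → (M_SCAN, A_RELEASE)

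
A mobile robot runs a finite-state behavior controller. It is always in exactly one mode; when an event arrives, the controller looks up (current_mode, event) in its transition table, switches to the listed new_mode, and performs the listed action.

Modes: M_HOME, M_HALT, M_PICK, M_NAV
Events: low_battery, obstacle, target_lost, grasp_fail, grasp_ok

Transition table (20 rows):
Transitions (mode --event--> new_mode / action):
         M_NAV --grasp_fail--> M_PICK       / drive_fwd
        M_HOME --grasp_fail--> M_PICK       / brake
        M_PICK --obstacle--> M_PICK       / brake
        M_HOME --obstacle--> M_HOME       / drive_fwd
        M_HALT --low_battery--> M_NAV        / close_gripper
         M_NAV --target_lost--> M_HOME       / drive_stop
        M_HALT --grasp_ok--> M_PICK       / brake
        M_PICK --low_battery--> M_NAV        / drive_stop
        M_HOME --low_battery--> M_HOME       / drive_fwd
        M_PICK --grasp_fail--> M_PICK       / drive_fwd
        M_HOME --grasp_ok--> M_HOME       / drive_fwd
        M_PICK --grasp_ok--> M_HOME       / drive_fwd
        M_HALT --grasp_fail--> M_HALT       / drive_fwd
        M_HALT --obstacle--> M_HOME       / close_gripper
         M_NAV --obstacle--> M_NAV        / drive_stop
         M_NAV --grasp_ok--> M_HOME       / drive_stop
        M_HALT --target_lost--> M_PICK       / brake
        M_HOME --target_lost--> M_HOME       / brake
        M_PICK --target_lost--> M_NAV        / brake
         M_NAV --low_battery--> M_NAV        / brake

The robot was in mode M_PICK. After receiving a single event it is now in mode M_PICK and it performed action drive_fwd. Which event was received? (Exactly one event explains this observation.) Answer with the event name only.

grasp_fail

try low_battery: (M_PICK, low_battery) → (M_NAV, drive_stop)
try obstacle: (M_PICK, obstacle) → (M_PICK, brake)
try target_lost: (M_PICK, target_lost) → (M_NAV, brake)
try grasp_fail: (M_PICK, grasp_fail) → (M_PICK, drive_fwd)  ← matches
try grasp_ok: (M_PICK, grasp_ok) → (M_HOME, drive_fwd)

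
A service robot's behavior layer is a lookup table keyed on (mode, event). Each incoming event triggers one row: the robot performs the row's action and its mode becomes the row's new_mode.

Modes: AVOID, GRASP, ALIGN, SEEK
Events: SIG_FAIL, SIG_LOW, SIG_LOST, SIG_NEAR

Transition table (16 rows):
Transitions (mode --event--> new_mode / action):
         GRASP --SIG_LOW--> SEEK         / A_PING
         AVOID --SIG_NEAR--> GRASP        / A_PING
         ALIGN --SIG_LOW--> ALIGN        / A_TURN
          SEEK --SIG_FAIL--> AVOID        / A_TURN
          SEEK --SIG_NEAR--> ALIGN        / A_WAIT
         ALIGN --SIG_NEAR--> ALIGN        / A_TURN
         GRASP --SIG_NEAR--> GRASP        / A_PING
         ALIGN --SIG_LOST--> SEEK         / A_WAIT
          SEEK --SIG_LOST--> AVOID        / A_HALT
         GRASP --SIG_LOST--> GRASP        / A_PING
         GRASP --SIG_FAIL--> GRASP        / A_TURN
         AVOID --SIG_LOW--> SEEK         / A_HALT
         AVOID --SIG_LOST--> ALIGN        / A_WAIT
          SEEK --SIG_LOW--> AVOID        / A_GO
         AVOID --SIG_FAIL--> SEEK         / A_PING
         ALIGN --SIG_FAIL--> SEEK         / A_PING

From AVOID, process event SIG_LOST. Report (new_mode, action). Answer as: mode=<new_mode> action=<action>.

current mode = AVOID; filter table to that mode:
  (AVOID, SIG_NEAR) → (GRASP, A_PING)
  (AVOID, SIG_LOW) → (SEEK, A_HALT)
  (AVOID, SIG_LOST) → (ALIGN, A_WAIT)  ← event matches
  (AVOID, SIG_FAIL) → (SEEK, A_PING)
event = SIG_LOST selects (ALIGN, A_WAIT)

mode=ALIGN action=A_WAIT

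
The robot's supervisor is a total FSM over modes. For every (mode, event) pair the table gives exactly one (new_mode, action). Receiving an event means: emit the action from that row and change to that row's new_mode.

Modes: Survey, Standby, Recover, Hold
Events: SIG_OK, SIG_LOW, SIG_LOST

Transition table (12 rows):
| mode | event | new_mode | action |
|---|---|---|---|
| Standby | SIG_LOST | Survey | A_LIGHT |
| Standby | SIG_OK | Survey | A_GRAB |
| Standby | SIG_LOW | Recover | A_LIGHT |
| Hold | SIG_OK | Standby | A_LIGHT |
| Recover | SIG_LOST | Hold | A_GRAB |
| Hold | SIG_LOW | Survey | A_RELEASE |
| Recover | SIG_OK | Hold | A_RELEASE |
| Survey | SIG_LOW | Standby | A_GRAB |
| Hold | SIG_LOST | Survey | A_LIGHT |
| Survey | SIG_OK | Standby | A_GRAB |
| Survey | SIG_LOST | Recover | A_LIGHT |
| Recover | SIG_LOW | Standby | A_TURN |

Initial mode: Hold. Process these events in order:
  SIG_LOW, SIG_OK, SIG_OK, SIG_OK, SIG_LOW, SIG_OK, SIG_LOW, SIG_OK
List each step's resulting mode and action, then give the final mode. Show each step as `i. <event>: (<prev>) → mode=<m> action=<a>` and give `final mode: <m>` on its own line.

1. SIG_LOW: (Hold) → mode=Survey action=A_RELEASE
2. SIG_OK: (Survey) → mode=Standby action=A_GRAB
3. SIG_OK: (Standby) → mode=Survey action=A_GRAB
4. SIG_OK: (Survey) → mode=Standby action=A_GRAB
5. SIG_LOW: (Standby) → mode=Recover action=A_LIGHT
6. SIG_OK: (Recover) → mode=Hold action=A_RELEASE
7. SIG_LOW: (Hold) → mode=Survey action=A_RELEASE
8. SIG_OK: (Survey) → mode=Standby action=A_GRAB

final mode: Standby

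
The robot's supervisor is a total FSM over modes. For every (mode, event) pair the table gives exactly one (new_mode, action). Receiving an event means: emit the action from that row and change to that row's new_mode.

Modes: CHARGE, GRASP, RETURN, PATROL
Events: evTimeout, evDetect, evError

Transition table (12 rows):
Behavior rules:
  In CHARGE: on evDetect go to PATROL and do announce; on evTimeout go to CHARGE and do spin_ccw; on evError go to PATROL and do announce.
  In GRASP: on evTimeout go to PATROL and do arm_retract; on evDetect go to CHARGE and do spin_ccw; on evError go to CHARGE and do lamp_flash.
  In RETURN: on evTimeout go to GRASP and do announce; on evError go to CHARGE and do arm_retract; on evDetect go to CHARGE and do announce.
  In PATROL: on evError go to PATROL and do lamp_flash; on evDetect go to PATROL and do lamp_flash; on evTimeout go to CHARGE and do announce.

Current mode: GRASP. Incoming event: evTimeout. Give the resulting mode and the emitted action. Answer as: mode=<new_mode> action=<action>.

current mode = GRASP; filter table to that mode:
  (GRASP, evTimeout) → (PATROL, arm_retract)  ← event matches
  (GRASP, evDetect) → (CHARGE, spin_ccw)
  (GRASP, evError) → (CHARGE, lamp_flash)
event = evTimeout selects (PATROL, arm_retract)

mode=PATROL action=arm_retract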